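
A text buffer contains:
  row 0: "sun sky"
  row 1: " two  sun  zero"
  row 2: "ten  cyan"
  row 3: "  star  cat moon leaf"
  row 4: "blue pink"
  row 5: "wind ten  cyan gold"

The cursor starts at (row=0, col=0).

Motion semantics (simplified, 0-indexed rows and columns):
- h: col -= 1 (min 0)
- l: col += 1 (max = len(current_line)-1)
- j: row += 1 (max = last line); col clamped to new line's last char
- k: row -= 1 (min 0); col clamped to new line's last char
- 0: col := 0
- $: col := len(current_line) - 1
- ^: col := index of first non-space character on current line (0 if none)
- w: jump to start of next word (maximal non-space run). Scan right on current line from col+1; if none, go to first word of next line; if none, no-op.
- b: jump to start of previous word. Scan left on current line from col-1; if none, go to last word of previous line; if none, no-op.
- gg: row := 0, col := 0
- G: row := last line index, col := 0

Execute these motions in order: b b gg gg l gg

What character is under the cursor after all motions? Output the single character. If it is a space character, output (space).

After 1 (b): row=0 col=0 char='s'
After 2 (b): row=0 col=0 char='s'
After 3 (gg): row=0 col=0 char='s'
After 4 (gg): row=0 col=0 char='s'
After 5 (l): row=0 col=1 char='u'
After 6 (gg): row=0 col=0 char='s'

Answer: s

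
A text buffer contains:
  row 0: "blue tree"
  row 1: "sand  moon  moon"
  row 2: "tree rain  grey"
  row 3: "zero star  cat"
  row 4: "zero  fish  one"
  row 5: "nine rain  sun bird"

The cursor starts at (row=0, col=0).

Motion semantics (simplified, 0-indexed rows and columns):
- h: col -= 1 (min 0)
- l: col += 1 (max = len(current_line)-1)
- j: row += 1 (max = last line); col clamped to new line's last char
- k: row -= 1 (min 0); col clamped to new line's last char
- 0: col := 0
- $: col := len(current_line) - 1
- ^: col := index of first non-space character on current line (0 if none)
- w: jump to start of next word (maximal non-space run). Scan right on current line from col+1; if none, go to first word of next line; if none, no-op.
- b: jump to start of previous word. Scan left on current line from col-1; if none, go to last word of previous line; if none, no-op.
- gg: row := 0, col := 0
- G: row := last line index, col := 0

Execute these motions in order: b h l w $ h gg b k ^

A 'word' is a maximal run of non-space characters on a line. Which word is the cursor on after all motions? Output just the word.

After 1 (b): row=0 col=0 char='b'
After 2 (h): row=0 col=0 char='b'
After 3 (l): row=0 col=1 char='l'
After 4 (w): row=0 col=5 char='t'
After 5 ($): row=0 col=8 char='e'
After 6 (h): row=0 col=7 char='e'
After 7 (gg): row=0 col=0 char='b'
After 8 (b): row=0 col=0 char='b'
After 9 (k): row=0 col=0 char='b'
After 10 (^): row=0 col=0 char='b'

Answer: blue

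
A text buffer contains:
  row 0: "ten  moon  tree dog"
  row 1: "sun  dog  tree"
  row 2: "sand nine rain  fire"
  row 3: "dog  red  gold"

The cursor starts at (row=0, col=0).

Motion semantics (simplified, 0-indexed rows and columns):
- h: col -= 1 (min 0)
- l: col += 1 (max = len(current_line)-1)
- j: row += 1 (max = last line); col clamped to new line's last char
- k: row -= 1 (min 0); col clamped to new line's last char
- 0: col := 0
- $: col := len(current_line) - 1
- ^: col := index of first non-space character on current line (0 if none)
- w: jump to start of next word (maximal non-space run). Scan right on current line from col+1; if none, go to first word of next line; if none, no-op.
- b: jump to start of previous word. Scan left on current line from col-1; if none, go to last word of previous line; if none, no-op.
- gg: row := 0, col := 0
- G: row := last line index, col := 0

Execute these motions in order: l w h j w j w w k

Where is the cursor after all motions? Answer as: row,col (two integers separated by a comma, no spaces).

After 1 (l): row=0 col=1 char='e'
After 2 (w): row=0 col=5 char='m'
After 3 (h): row=0 col=4 char='_'
After 4 (j): row=1 col=4 char='_'
After 5 (w): row=1 col=5 char='d'
After 6 (j): row=2 col=5 char='n'
After 7 (w): row=2 col=10 char='r'
After 8 (w): row=2 col=16 char='f'
After 9 (k): row=1 col=13 char='e'

Answer: 1,13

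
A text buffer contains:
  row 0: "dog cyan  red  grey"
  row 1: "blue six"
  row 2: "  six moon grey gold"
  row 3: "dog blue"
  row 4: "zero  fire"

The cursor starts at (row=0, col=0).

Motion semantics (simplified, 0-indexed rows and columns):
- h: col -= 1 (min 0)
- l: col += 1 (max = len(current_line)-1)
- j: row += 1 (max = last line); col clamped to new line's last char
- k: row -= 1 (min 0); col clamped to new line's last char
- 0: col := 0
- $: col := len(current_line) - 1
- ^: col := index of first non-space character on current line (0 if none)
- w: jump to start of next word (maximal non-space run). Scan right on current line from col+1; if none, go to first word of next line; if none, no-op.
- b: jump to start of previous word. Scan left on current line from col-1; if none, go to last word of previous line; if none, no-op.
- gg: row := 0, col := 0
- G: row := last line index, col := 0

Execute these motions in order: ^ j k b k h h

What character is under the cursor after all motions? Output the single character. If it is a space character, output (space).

Answer: d

Derivation:
After 1 (^): row=0 col=0 char='d'
After 2 (j): row=1 col=0 char='b'
After 3 (k): row=0 col=0 char='d'
After 4 (b): row=0 col=0 char='d'
After 5 (k): row=0 col=0 char='d'
After 6 (h): row=0 col=0 char='d'
After 7 (h): row=0 col=0 char='d'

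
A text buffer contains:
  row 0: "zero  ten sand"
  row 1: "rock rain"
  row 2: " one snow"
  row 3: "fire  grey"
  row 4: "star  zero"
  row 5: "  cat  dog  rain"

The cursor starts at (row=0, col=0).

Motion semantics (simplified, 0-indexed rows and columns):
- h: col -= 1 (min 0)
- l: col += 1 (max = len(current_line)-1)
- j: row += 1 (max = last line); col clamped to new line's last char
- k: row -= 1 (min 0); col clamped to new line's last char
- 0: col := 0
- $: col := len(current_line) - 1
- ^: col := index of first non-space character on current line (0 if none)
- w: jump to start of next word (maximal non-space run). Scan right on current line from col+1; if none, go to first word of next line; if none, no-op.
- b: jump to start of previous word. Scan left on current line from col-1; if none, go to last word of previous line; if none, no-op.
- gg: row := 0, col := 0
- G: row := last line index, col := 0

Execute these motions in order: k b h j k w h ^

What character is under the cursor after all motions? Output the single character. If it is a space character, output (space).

Answer: z

Derivation:
After 1 (k): row=0 col=0 char='z'
After 2 (b): row=0 col=0 char='z'
After 3 (h): row=0 col=0 char='z'
After 4 (j): row=1 col=0 char='r'
After 5 (k): row=0 col=0 char='z'
After 6 (w): row=0 col=6 char='t'
After 7 (h): row=0 col=5 char='_'
After 8 (^): row=0 col=0 char='z'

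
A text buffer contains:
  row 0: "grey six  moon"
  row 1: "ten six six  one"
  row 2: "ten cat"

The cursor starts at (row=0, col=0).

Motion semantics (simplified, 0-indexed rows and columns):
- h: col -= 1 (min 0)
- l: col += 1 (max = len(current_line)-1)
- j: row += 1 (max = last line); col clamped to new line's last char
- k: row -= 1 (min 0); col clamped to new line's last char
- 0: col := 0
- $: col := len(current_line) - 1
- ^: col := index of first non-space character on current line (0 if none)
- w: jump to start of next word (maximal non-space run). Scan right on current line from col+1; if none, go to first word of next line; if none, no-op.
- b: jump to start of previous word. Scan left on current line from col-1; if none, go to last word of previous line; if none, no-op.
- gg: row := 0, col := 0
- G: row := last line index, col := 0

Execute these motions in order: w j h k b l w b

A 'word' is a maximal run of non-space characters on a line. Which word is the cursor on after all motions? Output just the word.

Answer: grey

Derivation:
After 1 (w): row=0 col=5 char='s'
After 2 (j): row=1 col=5 char='i'
After 3 (h): row=1 col=4 char='s'
After 4 (k): row=0 col=4 char='_'
After 5 (b): row=0 col=0 char='g'
After 6 (l): row=0 col=1 char='r'
After 7 (w): row=0 col=5 char='s'
After 8 (b): row=0 col=0 char='g'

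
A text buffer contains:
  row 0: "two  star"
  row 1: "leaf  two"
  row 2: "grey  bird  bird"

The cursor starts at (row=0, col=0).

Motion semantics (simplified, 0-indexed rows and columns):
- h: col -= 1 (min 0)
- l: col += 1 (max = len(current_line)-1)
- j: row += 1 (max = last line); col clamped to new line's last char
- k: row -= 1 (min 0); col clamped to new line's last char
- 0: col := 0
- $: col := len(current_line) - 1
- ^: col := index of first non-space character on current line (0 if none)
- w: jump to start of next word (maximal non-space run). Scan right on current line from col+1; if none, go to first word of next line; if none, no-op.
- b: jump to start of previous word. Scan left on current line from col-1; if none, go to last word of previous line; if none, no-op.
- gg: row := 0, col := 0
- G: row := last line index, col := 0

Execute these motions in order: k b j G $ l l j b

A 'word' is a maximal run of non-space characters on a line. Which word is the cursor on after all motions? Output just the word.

Answer: bird

Derivation:
After 1 (k): row=0 col=0 char='t'
After 2 (b): row=0 col=0 char='t'
After 3 (j): row=1 col=0 char='l'
After 4 (G): row=2 col=0 char='g'
After 5 ($): row=2 col=15 char='d'
After 6 (l): row=2 col=15 char='d'
After 7 (l): row=2 col=15 char='d'
After 8 (j): row=2 col=15 char='d'
After 9 (b): row=2 col=12 char='b'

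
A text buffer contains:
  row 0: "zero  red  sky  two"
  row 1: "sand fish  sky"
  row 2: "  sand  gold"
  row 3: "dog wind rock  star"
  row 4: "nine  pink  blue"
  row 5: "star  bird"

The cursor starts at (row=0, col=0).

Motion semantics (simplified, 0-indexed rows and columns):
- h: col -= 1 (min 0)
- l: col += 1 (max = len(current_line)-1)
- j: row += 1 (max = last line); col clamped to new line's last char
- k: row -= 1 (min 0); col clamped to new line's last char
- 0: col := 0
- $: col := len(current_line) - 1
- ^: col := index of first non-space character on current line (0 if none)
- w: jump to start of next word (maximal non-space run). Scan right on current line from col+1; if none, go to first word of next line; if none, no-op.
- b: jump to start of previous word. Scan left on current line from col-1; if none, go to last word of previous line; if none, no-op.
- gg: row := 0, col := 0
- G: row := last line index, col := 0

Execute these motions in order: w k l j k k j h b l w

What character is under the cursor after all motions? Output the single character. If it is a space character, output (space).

After 1 (w): row=0 col=6 char='r'
After 2 (k): row=0 col=6 char='r'
After 3 (l): row=0 col=7 char='e'
After 4 (j): row=1 col=7 char='s'
After 5 (k): row=0 col=7 char='e'
After 6 (k): row=0 col=7 char='e'
After 7 (j): row=1 col=7 char='s'
After 8 (h): row=1 col=6 char='i'
After 9 (b): row=1 col=5 char='f'
After 10 (l): row=1 col=6 char='i'
After 11 (w): row=1 col=11 char='s'

Answer: s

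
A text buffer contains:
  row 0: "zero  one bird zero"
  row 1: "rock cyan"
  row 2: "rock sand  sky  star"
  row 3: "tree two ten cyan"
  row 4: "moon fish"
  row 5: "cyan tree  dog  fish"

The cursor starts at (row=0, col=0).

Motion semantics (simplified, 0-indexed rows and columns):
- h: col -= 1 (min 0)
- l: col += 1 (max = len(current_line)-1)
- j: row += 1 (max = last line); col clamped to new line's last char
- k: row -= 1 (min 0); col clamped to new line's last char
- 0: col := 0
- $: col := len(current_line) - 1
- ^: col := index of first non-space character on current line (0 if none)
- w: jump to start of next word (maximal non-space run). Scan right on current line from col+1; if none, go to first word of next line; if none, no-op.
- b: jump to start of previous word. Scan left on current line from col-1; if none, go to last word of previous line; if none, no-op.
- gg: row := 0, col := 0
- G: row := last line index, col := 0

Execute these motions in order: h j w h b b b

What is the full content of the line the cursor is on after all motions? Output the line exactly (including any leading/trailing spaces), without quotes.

After 1 (h): row=0 col=0 char='z'
After 2 (j): row=1 col=0 char='r'
After 3 (w): row=1 col=5 char='c'
After 4 (h): row=1 col=4 char='_'
After 5 (b): row=1 col=0 char='r'
After 6 (b): row=0 col=15 char='z'
After 7 (b): row=0 col=10 char='b'

Answer: zero  one bird zero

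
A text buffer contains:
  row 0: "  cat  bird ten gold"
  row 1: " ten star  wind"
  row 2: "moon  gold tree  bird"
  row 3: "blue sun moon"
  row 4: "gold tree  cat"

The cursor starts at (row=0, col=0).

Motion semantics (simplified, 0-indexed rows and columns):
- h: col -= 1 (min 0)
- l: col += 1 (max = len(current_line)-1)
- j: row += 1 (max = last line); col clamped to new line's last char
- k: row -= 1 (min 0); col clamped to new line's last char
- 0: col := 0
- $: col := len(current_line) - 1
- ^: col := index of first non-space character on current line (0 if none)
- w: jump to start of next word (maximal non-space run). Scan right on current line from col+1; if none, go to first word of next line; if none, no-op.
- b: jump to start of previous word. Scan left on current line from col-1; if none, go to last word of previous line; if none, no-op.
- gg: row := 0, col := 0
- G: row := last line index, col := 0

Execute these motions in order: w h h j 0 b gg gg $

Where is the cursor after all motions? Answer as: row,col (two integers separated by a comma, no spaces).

Answer: 0,19

Derivation:
After 1 (w): row=0 col=2 char='c'
After 2 (h): row=0 col=1 char='_'
After 3 (h): row=0 col=0 char='_'
After 4 (j): row=1 col=0 char='_'
After 5 (0): row=1 col=0 char='_'
After 6 (b): row=0 col=16 char='g'
After 7 (gg): row=0 col=0 char='_'
After 8 (gg): row=0 col=0 char='_'
After 9 ($): row=0 col=19 char='d'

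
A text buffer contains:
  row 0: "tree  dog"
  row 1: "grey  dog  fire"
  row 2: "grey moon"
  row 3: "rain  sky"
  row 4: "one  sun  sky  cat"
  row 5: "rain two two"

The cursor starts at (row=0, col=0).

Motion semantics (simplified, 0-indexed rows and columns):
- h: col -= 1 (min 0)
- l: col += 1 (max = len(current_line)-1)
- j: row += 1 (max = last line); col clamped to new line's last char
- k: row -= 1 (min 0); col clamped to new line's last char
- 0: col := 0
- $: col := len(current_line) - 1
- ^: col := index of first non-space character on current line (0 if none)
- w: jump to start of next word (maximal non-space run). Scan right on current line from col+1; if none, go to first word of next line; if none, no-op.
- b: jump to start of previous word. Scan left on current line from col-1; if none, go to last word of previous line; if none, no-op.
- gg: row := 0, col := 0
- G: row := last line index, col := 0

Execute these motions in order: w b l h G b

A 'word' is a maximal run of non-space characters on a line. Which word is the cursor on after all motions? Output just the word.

After 1 (w): row=0 col=6 char='d'
After 2 (b): row=0 col=0 char='t'
After 3 (l): row=0 col=1 char='r'
After 4 (h): row=0 col=0 char='t'
After 5 (G): row=5 col=0 char='r'
After 6 (b): row=4 col=15 char='c'

Answer: cat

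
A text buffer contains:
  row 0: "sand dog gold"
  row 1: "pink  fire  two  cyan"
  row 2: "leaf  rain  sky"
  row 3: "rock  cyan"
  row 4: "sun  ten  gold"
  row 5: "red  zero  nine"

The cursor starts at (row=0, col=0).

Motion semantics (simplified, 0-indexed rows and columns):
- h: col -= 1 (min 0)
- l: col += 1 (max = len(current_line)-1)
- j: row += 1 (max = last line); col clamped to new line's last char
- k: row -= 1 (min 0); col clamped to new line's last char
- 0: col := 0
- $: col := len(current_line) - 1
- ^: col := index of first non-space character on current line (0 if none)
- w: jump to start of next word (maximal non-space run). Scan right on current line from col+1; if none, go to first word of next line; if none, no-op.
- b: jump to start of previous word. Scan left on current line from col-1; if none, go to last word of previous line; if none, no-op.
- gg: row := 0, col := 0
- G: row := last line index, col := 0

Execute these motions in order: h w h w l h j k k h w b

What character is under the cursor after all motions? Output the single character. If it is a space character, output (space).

Answer: s

Derivation:
After 1 (h): row=0 col=0 char='s'
After 2 (w): row=0 col=5 char='d'
After 3 (h): row=0 col=4 char='_'
After 4 (w): row=0 col=5 char='d'
After 5 (l): row=0 col=6 char='o'
After 6 (h): row=0 col=5 char='d'
After 7 (j): row=1 col=5 char='_'
After 8 (k): row=0 col=5 char='d'
After 9 (k): row=0 col=5 char='d'
After 10 (h): row=0 col=4 char='_'
After 11 (w): row=0 col=5 char='d'
After 12 (b): row=0 col=0 char='s'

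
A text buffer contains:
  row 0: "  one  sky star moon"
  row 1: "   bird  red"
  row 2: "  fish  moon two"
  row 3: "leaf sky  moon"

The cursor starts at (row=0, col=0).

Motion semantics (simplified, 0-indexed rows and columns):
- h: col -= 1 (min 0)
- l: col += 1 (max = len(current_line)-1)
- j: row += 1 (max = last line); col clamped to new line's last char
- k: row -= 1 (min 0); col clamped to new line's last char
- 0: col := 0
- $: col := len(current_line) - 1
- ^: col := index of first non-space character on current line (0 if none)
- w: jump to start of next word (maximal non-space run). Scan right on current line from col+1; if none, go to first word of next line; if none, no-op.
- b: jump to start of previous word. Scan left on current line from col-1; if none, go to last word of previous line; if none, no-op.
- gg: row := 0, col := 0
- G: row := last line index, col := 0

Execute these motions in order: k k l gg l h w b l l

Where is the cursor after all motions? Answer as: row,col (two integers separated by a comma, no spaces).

Answer: 0,4

Derivation:
After 1 (k): row=0 col=0 char='_'
After 2 (k): row=0 col=0 char='_'
After 3 (l): row=0 col=1 char='_'
After 4 (gg): row=0 col=0 char='_'
After 5 (l): row=0 col=1 char='_'
After 6 (h): row=0 col=0 char='_'
After 7 (w): row=0 col=2 char='o'
After 8 (b): row=0 col=2 char='o'
After 9 (l): row=0 col=3 char='n'
After 10 (l): row=0 col=4 char='e'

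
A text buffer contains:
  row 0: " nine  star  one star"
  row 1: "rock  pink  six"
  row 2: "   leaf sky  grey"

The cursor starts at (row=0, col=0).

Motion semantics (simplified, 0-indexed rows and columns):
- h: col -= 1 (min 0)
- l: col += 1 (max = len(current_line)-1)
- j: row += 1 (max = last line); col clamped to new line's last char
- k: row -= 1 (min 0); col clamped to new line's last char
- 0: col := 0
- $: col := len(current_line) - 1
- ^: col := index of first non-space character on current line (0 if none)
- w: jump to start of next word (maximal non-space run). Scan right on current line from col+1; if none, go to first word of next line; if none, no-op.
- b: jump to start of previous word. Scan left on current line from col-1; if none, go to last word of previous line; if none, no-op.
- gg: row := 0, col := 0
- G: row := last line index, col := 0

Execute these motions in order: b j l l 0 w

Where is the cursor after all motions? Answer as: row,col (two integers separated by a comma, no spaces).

After 1 (b): row=0 col=0 char='_'
After 2 (j): row=1 col=0 char='r'
After 3 (l): row=1 col=1 char='o'
After 4 (l): row=1 col=2 char='c'
After 5 (0): row=1 col=0 char='r'
After 6 (w): row=1 col=6 char='p'

Answer: 1,6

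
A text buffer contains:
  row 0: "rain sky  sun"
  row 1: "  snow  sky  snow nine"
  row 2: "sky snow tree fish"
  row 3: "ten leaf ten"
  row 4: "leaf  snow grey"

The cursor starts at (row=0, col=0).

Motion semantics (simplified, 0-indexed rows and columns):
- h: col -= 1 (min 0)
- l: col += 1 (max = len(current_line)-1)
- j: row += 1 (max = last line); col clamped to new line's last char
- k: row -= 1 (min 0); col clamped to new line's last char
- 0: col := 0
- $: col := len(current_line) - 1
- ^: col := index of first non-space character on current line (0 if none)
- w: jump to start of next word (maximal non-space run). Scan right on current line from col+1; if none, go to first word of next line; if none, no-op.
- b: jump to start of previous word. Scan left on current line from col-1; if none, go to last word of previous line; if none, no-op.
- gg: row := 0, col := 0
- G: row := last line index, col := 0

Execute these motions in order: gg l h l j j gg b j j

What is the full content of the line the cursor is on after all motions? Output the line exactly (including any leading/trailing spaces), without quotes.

After 1 (gg): row=0 col=0 char='r'
After 2 (l): row=0 col=1 char='a'
After 3 (h): row=0 col=0 char='r'
After 4 (l): row=0 col=1 char='a'
After 5 (j): row=1 col=1 char='_'
After 6 (j): row=2 col=1 char='k'
After 7 (gg): row=0 col=0 char='r'
After 8 (b): row=0 col=0 char='r'
After 9 (j): row=1 col=0 char='_'
After 10 (j): row=2 col=0 char='s'

Answer: sky snow tree fish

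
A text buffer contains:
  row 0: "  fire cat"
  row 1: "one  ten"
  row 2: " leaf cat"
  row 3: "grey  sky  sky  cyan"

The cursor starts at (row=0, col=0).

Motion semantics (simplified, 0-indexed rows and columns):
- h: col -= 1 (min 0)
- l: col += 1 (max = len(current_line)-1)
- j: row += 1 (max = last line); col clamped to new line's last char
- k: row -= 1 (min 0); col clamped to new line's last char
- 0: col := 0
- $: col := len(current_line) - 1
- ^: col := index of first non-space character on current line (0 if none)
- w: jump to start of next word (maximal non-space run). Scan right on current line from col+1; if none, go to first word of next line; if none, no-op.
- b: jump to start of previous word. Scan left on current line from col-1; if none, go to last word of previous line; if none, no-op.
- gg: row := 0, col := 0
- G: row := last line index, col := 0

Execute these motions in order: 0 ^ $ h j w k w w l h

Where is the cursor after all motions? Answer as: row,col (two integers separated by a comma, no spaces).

Answer: 2,1

Derivation:
After 1 (0): row=0 col=0 char='_'
After 2 (^): row=0 col=2 char='f'
After 3 ($): row=0 col=9 char='t'
After 4 (h): row=0 col=8 char='a'
After 5 (j): row=1 col=7 char='n'
After 6 (w): row=2 col=1 char='l'
After 7 (k): row=1 col=1 char='n'
After 8 (w): row=1 col=5 char='t'
After 9 (w): row=2 col=1 char='l'
After 10 (l): row=2 col=2 char='e'
After 11 (h): row=2 col=1 char='l'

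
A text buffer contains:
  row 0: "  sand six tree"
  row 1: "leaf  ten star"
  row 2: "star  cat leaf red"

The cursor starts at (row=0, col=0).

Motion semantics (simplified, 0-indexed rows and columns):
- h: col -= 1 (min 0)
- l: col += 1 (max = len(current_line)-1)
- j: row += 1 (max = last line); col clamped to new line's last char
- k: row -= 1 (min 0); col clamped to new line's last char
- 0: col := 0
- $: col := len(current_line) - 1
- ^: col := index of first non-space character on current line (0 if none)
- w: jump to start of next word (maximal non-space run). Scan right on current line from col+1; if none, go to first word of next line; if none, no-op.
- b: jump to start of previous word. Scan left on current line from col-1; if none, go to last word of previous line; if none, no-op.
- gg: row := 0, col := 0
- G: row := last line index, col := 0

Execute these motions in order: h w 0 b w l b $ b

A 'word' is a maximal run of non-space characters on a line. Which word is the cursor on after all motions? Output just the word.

Answer: tree

Derivation:
After 1 (h): row=0 col=0 char='_'
After 2 (w): row=0 col=2 char='s'
After 3 (0): row=0 col=0 char='_'
After 4 (b): row=0 col=0 char='_'
After 5 (w): row=0 col=2 char='s'
After 6 (l): row=0 col=3 char='a'
After 7 (b): row=0 col=2 char='s'
After 8 ($): row=0 col=14 char='e'
After 9 (b): row=0 col=11 char='t'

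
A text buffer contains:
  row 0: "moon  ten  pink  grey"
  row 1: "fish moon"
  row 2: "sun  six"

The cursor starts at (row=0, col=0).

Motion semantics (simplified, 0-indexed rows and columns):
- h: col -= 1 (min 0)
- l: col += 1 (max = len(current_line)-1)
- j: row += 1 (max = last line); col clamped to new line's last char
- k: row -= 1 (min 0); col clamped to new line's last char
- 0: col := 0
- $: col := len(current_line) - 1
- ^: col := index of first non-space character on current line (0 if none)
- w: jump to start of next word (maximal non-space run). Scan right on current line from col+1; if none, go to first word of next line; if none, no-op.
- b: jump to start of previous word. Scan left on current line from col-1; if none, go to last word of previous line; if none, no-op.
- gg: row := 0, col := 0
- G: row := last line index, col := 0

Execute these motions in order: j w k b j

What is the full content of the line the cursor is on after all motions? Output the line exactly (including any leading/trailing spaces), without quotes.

Answer: fish moon

Derivation:
After 1 (j): row=1 col=0 char='f'
After 2 (w): row=1 col=5 char='m'
After 3 (k): row=0 col=5 char='_'
After 4 (b): row=0 col=0 char='m'
After 5 (j): row=1 col=0 char='f'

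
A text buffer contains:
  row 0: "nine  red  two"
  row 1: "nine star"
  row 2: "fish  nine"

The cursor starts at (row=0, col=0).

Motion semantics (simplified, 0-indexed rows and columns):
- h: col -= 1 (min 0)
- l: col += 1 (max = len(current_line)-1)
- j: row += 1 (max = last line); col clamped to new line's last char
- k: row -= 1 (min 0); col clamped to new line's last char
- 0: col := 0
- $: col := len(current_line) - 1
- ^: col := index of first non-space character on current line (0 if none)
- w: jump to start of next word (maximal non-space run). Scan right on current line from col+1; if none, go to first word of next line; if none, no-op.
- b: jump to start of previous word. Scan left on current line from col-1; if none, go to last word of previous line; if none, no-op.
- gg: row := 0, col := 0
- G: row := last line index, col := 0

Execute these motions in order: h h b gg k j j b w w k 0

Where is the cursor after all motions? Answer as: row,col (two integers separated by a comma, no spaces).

After 1 (h): row=0 col=0 char='n'
After 2 (h): row=0 col=0 char='n'
After 3 (b): row=0 col=0 char='n'
After 4 (gg): row=0 col=0 char='n'
After 5 (k): row=0 col=0 char='n'
After 6 (j): row=1 col=0 char='n'
After 7 (j): row=2 col=0 char='f'
After 8 (b): row=1 col=5 char='s'
After 9 (w): row=2 col=0 char='f'
After 10 (w): row=2 col=6 char='n'
After 11 (k): row=1 col=6 char='t'
After 12 (0): row=1 col=0 char='n'

Answer: 1,0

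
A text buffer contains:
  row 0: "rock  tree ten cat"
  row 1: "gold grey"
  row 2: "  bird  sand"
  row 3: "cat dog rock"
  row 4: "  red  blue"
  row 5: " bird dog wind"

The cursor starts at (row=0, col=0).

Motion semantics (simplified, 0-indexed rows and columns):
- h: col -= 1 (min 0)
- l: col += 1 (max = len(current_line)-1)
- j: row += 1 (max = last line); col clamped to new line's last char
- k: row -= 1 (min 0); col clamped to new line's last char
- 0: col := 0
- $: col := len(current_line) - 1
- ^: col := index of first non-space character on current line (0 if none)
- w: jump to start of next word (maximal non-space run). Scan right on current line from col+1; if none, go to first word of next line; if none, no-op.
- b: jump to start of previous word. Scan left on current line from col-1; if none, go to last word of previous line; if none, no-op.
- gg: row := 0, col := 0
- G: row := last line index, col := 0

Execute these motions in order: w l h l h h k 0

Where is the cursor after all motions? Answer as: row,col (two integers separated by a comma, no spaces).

After 1 (w): row=0 col=6 char='t'
After 2 (l): row=0 col=7 char='r'
After 3 (h): row=0 col=6 char='t'
After 4 (l): row=0 col=7 char='r'
After 5 (h): row=0 col=6 char='t'
After 6 (h): row=0 col=5 char='_'
After 7 (k): row=0 col=5 char='_'
After 8 (0): row=0 col=0 char='r'

Answer: 0,0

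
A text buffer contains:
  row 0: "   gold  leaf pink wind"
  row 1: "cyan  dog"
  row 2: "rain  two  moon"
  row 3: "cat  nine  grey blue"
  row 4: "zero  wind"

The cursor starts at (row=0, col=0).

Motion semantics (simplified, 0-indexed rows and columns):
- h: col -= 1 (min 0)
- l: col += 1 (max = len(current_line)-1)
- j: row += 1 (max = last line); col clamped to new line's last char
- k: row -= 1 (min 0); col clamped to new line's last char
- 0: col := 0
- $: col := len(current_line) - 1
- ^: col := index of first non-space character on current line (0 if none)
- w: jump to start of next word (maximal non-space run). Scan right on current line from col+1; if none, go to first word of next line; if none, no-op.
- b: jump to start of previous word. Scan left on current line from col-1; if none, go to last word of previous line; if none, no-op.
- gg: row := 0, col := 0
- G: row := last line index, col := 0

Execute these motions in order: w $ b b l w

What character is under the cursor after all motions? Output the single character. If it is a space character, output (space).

Answer: w

Derivation:
After 1 (w): row=0 col=3 char='g'
After 2 ($): row=0 col=22 char='d'
After 3 (b): row=0 col=19 char='w'
After 4 (b): row=0 col=14 char='p'
After 5 (l): row=0 col=15 char='i'
After 6 (w): row=0 col=19 char='w'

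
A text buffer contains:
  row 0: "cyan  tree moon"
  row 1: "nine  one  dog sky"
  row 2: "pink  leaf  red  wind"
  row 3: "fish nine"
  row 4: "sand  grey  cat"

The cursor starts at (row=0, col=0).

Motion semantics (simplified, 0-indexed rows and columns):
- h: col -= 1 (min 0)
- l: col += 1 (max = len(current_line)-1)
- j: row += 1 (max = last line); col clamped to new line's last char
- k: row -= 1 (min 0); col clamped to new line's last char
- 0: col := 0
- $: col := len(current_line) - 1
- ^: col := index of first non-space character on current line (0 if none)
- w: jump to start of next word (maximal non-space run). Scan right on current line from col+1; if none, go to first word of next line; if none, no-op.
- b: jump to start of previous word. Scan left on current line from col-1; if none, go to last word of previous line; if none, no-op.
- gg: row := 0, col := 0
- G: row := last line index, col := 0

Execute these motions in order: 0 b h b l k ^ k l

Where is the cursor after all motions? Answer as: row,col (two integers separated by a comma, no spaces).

After 1 (0): row=0 col=0 char='c'
After 2 (b): row=0 col=0 char='c'
After 3 (h): row=0 col=0 char='c'
After 4 (b): row=0 col=0 char='c'
After 5 (l): row=0 col=1 char='y'
After 6 (k): row=0 col=1 char='y'
After 7 (^): row=0 col=0 char='c'
After 8 (k): row=0 col=0 char='c'
After 9 (l): row=0 col=1 char='y'

Answer: 0,1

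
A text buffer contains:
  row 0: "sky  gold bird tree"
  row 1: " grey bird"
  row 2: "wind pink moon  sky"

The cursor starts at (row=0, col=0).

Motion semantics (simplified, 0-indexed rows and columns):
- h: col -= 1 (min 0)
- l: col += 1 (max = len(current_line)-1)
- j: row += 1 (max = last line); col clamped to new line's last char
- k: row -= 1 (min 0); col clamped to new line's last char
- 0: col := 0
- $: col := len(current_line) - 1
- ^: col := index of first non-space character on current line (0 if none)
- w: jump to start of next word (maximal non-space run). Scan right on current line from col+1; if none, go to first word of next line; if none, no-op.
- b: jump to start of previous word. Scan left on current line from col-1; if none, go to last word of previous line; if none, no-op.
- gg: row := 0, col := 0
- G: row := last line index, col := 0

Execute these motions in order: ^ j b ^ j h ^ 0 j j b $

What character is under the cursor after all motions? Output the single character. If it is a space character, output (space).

Answer: d

Derivation:
After 1 (^): row=0 col=0 char='s'
After 2 (j): row=1 col=0 char='_'
After 3 (b): row=0 col=15 char='t'
After 4 (^): row=0 col=0 char='s'
After 5 (j): row=1 col=0 char='_'
After 6 (h): row=1 col=0 char='_'
After 7 (^): row=1 col=1 char='g'
After 8 (0): row=1 col=0 char='_'
After 9 (j): row=2 col=0 char='w'
After 10 (j): row=2 col=0 char='w'
After 11 (b): row=1 col=6 char='b'
After 12 ($): row=1 col=9 char='d'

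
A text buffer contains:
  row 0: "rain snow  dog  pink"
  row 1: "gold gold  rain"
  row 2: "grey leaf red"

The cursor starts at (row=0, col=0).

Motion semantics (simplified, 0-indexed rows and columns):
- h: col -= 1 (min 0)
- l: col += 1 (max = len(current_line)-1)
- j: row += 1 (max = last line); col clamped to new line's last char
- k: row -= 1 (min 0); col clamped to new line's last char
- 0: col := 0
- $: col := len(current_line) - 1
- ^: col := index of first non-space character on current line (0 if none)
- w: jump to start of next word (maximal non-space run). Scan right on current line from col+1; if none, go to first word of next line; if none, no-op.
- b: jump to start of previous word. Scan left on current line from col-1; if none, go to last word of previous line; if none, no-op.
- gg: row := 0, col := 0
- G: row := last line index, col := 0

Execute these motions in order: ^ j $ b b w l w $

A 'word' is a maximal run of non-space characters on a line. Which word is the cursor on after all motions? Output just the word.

Answer: red

Derivation:
After 1 (^): row=0 col=0 char='r'
After 2 (j): row=1 col=0 char='g'
After 3 ($): row=1 col=14 char='n'
After 4 (b): row=1 col=11 char='r'
After 5 (b): row=1 col=5 char='g'
After 6 (w): row=1 col=11 char='r'
After 7 (l): row=1 col=12 char='a'
After 8 (w): row=2 col=0 char='g'
After 9 ($): row=2 col=12 char='d'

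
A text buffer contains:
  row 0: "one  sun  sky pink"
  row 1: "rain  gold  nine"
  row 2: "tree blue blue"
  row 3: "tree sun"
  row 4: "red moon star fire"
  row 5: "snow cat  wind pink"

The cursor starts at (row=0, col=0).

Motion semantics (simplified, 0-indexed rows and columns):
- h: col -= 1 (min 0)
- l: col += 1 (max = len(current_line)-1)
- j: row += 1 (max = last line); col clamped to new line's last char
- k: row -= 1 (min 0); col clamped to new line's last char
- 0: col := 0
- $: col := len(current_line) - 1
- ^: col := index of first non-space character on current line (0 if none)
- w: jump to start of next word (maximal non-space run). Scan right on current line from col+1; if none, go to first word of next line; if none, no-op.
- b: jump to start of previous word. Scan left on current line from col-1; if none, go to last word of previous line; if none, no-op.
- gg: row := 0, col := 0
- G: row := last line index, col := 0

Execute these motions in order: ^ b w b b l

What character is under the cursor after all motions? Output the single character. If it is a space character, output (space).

Answer: n

Derivation:
After 1 (^): row=0 col=0 char='o'
After 2 (b): row=0 col=0 char='o'
After 3 (w): row=0 col=5 char='s'
After 4 (b): row=0 col=0 char='o'
After 5 (b): row=0 col=0 char='o'
After 6 (l): row=0 col=1 char='n'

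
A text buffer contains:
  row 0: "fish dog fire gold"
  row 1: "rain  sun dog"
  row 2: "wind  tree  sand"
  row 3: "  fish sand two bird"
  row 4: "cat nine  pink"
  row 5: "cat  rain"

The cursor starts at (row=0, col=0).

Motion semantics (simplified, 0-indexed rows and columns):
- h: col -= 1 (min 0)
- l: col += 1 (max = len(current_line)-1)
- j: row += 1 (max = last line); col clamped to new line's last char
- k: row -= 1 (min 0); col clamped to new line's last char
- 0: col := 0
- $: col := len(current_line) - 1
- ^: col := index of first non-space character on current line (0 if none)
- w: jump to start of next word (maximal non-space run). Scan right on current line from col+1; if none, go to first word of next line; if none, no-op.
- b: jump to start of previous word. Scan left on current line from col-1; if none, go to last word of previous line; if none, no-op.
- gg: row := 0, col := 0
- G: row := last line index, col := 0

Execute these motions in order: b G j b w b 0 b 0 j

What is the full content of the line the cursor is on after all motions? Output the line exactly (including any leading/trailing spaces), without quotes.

After 1 (b): row=0 col=0 char='f'
After 2 (G): row=5 col=0 char='c'
After 3 (j): row=5 col=0 char='c'
After 4 (b): row=4 col=10 char='p'
After 5 (w): row=5 col=0 char='c'
After 6 (b): row=4 col=10 char='p'
After 7 (0): row=4 col=0 char='c'
After 8 (b): row=3 col=16 char='b'
After 9 (0): row=3 col=0 char='_'
After 10 (j): row=4 col=0 char='c'

Answer: cat nine  pink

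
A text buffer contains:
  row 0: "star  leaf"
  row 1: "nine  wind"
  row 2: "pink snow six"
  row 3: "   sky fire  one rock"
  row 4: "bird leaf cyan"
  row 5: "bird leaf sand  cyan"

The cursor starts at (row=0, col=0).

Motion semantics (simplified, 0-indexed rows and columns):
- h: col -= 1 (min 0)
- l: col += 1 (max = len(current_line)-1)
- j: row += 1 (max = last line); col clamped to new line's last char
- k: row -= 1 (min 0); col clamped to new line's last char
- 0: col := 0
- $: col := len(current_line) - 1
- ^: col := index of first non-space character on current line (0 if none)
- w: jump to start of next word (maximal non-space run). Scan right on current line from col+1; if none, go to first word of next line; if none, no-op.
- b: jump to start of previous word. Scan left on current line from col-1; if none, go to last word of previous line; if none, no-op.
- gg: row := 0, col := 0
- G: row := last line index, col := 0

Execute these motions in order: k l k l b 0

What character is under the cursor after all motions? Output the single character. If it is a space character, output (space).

After 1 (k): row=0 col=0 char='s'
After 2 (l): row=0 col=1 char='t'
After 3 (k): row=0 col=1 char='t'
After 4 (l): row=0 col=2 char='a'
After 5 (b): row=0 col=0 char='s'
After 6 (0): row=0 col=0 char='s'

Answer: s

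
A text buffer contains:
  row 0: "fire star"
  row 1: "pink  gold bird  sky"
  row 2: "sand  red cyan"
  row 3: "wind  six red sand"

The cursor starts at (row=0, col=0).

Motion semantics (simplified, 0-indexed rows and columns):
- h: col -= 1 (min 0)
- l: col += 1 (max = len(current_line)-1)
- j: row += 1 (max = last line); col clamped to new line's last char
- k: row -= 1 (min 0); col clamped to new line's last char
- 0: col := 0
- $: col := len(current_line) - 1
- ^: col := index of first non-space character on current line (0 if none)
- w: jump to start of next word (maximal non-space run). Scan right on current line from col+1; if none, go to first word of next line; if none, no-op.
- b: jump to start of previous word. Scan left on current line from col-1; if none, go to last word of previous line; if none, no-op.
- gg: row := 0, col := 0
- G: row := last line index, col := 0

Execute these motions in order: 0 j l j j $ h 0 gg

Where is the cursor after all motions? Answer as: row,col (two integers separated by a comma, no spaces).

After 1 (0): row=0 col=0 char='f'
After 2 (j): row=1 col=0 char='p'
After 3 (l): row=1 col=1 char='i'
After 4 (j): row=2 col=1 char='a'
After 5 (j): row=3 col=1 char='i'
After 6 ($): row=3 col=17 char='d'
After 7 (h): row=3 col=16 char='n'
After 8 (0): row=3 col=0 char='w'
After 9 (gg): row=0 col=0 char='f'

Answer: 0,0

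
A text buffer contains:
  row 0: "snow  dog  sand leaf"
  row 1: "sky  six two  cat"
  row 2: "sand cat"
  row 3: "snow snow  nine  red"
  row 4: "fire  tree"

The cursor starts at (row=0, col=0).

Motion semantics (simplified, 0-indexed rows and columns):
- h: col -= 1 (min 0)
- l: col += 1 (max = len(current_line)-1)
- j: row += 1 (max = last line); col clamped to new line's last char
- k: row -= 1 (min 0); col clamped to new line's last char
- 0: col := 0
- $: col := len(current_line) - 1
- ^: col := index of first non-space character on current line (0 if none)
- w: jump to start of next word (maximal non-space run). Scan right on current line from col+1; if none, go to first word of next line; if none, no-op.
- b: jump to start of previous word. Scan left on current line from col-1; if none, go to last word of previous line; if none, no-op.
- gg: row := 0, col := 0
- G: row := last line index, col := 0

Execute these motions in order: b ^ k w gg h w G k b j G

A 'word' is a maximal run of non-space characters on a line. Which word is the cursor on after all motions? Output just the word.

After 1 (b): row=0 col=0 char='s'
After 2 (^): row=0 col=0 char='s'
After 3 (k): row=0 col=0 char='s'
After 4 (w): row=0 col=6 char='d'
After 5 (gg): row=0 col=0 char='s'
After 6 (h): row=0 col=0 char='s'
After 7 (w): row=0 col=6 char='d'
After 8 (G): row=4 col=0 char='f'
After 9 (k): row=3 col=0 char='s'
After 10 (b): row=2 col=5 char='c'
After 11 (j): row=3 col=5 char='s'
After 12 (G): row=4 col=0 char='f'

Answer: fire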